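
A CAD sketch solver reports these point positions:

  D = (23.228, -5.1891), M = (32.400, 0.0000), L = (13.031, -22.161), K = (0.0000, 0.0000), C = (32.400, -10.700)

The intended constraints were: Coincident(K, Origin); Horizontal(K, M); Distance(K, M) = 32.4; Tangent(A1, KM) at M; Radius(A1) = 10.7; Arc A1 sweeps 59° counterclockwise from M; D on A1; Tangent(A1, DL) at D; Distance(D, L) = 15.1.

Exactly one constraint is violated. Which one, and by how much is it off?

Distance(D, L) = 15.1 — off by 4.70.

K = (0.00, 0.00) ✓; K.y = 0.00, M.y = 0.00 ✓; |KM| = 32.40 ✓; ∠(CM, MK) = 90.00° ✓; |CM| = 10.70 ✓; bearing(C→D) − bearing(C→M) = 59.00° ✓; |CD| = 10.70 ✓; ∠(CD, DL) = 90.00° ✓; |DL| = 19.80 ✗.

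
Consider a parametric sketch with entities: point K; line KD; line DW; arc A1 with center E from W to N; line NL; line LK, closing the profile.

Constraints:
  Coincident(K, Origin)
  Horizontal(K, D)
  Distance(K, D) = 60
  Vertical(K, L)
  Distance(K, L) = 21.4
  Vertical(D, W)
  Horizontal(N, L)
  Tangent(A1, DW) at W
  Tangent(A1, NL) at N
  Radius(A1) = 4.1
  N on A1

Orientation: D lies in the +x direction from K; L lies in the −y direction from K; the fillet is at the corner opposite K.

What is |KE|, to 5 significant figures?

58.516

K is at the origin; K and D share the same y with |KD| = 60.0 and D on the +x side, so D = (60.000, 0.0000). K and L share the same x with |KL| = 21.4 and L on the −y side, so L = (0.0000, -21.400). The virtual corner opposite K is at (60.000, -21.400). A1 meets DW tangentially, so EW is at right angles to DW and since A1 is tangent to NL there, EN ⟂ NL, with radius 4.1, so the center E sits 4.1 in from both sides at E = (55.900, -17.300). Then |KE| = |E − K| = 58.516.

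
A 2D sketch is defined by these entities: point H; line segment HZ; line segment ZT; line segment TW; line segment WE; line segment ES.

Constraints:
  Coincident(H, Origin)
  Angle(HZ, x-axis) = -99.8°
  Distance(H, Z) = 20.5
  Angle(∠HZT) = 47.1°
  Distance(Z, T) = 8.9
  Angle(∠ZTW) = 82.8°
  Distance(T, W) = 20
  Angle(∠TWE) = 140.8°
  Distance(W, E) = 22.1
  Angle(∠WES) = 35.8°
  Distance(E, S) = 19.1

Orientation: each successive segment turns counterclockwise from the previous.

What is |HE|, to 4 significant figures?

30.95

H is at the origin; HZ runs at -99.8° with length 20.5, so Z = (-3.489, -20.20). ∠HZT = 47.1° gives ZT at 33.10° from the x-axis; with |ZT| = 8.9, T = (3.966, -15.34). ∠ZTW = 82.8° gives TW at 130.3° from the x-axis; with |TW| = 20.0, W = (-8.969, -0.08719). ∠TWE = 140.8° gives WE at 169.5° from the x-axis; with |WE| = 22.1, E = (-30.70, 3.940). Then |HE| = |E − H| = 30.95.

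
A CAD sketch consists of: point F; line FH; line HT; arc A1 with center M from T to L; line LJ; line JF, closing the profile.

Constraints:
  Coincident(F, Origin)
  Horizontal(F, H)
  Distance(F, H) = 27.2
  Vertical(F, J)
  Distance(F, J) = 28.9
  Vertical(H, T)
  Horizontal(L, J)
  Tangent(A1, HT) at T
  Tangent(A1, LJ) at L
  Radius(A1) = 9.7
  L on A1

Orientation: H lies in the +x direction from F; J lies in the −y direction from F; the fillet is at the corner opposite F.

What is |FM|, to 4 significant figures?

25.98

F is at the origin; FH is horizontal with |FH| = 27.2 and H on the +x side, so H = (27.20, 0.000). F and J share the same x with |FJ| = 28.9 and J on the −y side, so J = (0.000, -28.90). The virtual corner opposite F is at (27.20, -28.90). Since A1 is tangent to HT there, MT ⟂ HT and A1 meets LJ tangentially, so ML is at right angles to LJ, with radius 9.7, so the center M sits 9.7 in from both sides at M = (17.50, -19.20). Then |FM| = |M − F| = 25.98.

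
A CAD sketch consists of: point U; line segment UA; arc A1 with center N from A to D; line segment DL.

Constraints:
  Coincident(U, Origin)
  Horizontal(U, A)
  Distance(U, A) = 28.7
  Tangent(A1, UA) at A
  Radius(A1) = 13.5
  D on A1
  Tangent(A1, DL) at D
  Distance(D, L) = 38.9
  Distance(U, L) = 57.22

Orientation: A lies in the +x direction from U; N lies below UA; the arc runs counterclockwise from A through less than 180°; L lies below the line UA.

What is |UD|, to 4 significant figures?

21.46

Checks: |UA| = 28.70 ✓; |ND| = 13.50 ✓; ∠(ND, DL) = 90.00° ✓; |DL| = 38.90 ✓; |UL| = 57.22 ✓.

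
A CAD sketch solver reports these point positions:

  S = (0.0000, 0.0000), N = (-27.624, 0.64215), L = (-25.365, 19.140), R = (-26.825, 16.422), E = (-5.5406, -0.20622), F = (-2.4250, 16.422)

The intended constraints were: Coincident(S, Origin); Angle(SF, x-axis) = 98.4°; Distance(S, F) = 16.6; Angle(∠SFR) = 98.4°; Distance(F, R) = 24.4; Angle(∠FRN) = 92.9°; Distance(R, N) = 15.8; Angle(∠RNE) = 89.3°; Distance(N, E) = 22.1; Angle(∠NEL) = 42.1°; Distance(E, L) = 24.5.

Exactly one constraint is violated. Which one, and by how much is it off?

Distance(E, L) = 24.5 — off by 3.20.

S = (0.00, 0.00) ✓; SF at 98.40° ✓; |SF| = 16.60 ✓; ∠SFR = 98.40° ✓; |FR| = 24.40 ✓; ∠FRN = 92.90° ✓; |RN| = 15.80 ✓; ∠RNE = 89.30° ✓; |NE| = 22.10 ✓; ∠NEL = 42.10° ✓; |EL| = 27.70 ✗.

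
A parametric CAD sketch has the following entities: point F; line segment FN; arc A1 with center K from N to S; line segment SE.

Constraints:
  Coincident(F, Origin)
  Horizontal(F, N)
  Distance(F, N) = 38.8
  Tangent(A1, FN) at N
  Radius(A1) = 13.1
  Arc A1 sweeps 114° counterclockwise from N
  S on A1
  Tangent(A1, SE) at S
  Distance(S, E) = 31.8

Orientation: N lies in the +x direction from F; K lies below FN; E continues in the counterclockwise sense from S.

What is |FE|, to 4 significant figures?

61.93

F is at the origin; F and N share the same y with |FN| = 38.8 and N on the +x side, so N = (38.80, 0.000). A1 meets FN tangentially, so KN is at right angles to FN, so K = N + (0, -13.1) = (38.80, -13.10). On A1, N sits at bearing 90° from K; a 114° counterclockwise sweep puts S at bearing 204°, so S = K + 13.1·(cos 204°, sin 204°) = (26.83, -18.43). Since A1 is tangent to SE there, KS ⟂ SE, so SE runs along (−sin 204°, cos 204°); with |SE| = 31.8, E = (39.77, -47.48). Then |FE| = |E − F| = 61.93.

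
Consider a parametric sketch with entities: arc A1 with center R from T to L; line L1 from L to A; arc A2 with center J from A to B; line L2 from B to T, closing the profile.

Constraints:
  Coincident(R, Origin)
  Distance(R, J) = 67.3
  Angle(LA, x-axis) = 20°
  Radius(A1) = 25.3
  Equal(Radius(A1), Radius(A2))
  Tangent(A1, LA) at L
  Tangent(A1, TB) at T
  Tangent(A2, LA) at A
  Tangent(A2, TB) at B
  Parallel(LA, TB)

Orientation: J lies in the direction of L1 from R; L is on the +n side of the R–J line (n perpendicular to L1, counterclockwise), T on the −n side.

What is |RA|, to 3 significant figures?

71.9

The slot axis is L1's direction at 20.0°, so u = (cos 20.0°, sin 20.0°) = (0.940, 0.342) and n = (−sin 20.0°, cos 20.0°) = (-0.342, 0.940). R is at the origin and J lies 67.3 along u from R, so J = 67.3·u = (63.2, 23.0). Tangency of A1 to both parallel lines with radius 25.3 puts L and T at R ± 25.3·n: L = (-8.65, 23.8), T = (8.65, -23.8). Equal radii place A and B the same way about J: A = J + 25.3·n = (54.6, 46.8), B = J − 25.3·n = (71.9, -0.756). Then |RA| = |A − R| = 71.9.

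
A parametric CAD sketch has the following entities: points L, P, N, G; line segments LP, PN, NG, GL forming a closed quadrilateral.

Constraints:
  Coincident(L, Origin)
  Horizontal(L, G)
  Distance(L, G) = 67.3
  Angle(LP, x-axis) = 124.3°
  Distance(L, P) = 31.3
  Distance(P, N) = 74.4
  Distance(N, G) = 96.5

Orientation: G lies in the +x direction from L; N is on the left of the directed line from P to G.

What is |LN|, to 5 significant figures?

90.324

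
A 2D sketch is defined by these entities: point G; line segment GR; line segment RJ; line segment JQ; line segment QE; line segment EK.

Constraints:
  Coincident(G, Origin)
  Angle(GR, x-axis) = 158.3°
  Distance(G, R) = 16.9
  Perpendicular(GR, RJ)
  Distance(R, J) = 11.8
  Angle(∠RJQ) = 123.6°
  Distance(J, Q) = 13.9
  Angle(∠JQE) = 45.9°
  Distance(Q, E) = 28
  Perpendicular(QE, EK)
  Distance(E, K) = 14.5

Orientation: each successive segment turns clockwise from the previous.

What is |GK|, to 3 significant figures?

25.3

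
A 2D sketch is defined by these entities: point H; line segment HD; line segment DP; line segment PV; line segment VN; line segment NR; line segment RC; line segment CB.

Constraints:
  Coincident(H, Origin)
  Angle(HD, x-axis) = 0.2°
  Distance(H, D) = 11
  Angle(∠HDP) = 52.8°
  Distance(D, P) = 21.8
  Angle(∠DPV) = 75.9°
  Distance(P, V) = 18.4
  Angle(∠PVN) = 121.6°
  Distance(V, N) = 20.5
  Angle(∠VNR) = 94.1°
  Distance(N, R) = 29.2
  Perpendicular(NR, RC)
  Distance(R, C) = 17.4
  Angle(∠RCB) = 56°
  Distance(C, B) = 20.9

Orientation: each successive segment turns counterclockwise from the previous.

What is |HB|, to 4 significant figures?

8.218

NR is perpendicular to RC, so RC runs at 105.8°; with |RC| = 17.4, C = (16.64, 8.374). ∠RCB = 56.0° gives CB at -130.2° from the x-axis; with |CB| = 20.9, B = (3.152, -7.589). Then |HB| = |B − H| = 8.218.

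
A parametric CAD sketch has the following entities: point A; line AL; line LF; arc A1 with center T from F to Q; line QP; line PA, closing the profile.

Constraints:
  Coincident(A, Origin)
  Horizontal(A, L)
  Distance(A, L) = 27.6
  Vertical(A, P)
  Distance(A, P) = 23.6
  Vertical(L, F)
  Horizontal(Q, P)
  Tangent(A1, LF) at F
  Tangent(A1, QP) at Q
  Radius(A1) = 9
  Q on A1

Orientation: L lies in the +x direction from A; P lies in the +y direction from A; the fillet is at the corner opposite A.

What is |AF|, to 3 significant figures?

31.2

A is at the origin; AL is horizontal with |AL| = 27.6 and L on the +x side, so L = (27.6, 0.00). AP is vertical with |AP| = 23.6 and P on the +y side, so P = (0.00, 23.6). The virtual corner opposite A is at (27.6, 23.6). The tangent condition forces TF to be normal to LF and since A1 is tangent to QP there, TQ ⟂ QP, with radius 9.0, so the center T sits 9.0 in from both sides at T = (18.6, 14.6). That places the tangent points at F = (27.6, 14.6) on LF and Q = (18.6, 23.6) on QP. Then |AF| = |F − A| = 31.2.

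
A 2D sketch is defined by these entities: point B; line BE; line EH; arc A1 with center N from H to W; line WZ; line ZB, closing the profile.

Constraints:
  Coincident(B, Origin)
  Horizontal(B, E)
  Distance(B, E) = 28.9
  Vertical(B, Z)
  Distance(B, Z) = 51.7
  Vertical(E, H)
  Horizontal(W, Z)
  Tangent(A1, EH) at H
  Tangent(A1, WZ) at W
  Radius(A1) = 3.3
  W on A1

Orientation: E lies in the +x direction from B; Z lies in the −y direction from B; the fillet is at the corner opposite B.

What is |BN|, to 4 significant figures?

54.75

B is at the origin; BE is horizontal with |BE| = 28.9 and E on the +x side, so E = (28.90, 0.000). BZ is vertical with |BZ| = 51.7 and Z on the −y side, so Z = (0.000, -51.70). The virtual corner opposite B is at (28.90, -51.70). A1 meets EH tangentially, so NH is at right angles to EH and the tangent condition forces NW to be normal to WZ, with radius 3.3, so the center N sits 3.3 in from both sides at N = (25.60, -48.40). Then |BN| = |N − B| = 54.75.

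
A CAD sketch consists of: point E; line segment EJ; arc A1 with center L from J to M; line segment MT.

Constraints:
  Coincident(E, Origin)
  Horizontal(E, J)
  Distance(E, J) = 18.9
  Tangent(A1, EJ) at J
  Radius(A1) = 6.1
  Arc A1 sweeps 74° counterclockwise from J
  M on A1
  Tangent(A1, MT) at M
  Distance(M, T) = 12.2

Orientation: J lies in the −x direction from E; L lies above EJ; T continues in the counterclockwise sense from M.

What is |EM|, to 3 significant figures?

13.8

Tangency of A1 to EJ means the radius LJ is perpendicular to EJ, so L = J + (0, 6.1) = (-18.9, 6.10). On A1, J sits at bearing -90° from L; a 74° counterclockwise sweep puts M at bearing -16°, so M = L + 6.1·(cos -16°, sin -16°) = (-13.0, 4.42). Then |EM| = |M − E| = 13.8.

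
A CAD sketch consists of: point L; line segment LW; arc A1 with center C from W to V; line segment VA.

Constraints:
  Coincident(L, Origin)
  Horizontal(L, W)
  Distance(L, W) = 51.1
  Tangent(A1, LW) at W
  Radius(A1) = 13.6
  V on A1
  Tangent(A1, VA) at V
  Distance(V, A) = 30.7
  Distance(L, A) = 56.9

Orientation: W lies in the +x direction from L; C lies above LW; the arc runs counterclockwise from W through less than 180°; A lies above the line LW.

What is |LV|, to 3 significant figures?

64.5

Checks: ∠(CW, WL) = 90.00° ✓; |CW| = 13.60 ✓; |CV| = 13.60 ✓; ∠(CV, VA) = 90.00° ✓; |VA| = 30.70 ✓; |LA| = 56.90 ✓.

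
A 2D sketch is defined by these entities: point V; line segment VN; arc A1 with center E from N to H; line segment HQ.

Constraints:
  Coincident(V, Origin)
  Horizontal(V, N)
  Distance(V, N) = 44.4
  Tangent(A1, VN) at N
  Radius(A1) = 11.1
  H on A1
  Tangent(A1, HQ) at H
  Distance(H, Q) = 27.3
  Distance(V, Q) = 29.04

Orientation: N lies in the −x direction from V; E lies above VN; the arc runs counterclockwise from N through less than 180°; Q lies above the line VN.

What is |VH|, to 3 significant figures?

36.5

V is at the origin; V and N share the same y with |VN| = 44.4 and N on the −x side, so N = (-44.4, 0.00). A1 meets VN tangentially, so EN is at right angles to VN, so E = N + (0, 11.1) = (-44.4, 11.1). Since EH ⟂ HQ (tangency), |EQ| = √(11.1² + 27.3²) = 29.5 regardless of where H sits on A1. So Q lies on both circle(V, 29.04) and circle(E, 29.5); the above-VN intersection is Q = (-17.5, 23.2). H is the foot of the tangent from Q: H = (-36.4, 3.43).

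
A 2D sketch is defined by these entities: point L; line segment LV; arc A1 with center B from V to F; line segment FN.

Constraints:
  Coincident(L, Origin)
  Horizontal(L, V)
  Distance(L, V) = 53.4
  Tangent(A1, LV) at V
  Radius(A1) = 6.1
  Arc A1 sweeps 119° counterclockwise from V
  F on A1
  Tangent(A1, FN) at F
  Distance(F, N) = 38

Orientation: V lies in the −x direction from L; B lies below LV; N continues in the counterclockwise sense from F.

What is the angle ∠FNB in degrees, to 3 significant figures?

9.12°

On A1, V sits at bearing 90° from B; a 119° counterclockwise sweep puts F at bearing 209°, so F = B + 6.1·(cos 209°, sin 209°) = (-58.7, -9.06). Since A1 is tangent to FN there, BF ⟂ FN, so FN runs along (−sin 209°, cos 209°); with |FN| = 38.0, N = (-40.3, -42.3). Then cos ∠FNB = NF·NB / (|NF||NB|), giving 9.12°.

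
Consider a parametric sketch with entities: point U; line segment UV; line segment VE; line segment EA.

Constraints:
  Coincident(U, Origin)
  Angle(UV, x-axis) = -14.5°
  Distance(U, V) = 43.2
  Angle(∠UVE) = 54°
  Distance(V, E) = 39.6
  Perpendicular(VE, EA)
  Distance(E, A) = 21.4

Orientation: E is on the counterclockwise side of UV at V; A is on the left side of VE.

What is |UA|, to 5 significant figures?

19.633

U is at the origin; UV runs at -14.5° with length 43.2, so V = 43.2·(cos -14.5°, sin -14.5°) = (41.824, -10.816). ∠UVE = 54.0°, so VE runs at -14.5° + (180° − 54.0°) = 111.50° from the x-axis; with |VE| = 39.6, E = V + 39.6·(cos 111.50°, sin 111.50°) = (27.311, 26.028). The perpendicularity gives EA at right angles to VE; with |EA| = 21.4 on the left of VE, A = E + 21.4·(-0.93042, -0.36650) = (7.3996, 18.185). Then |UA| = |A − U| = 19.633.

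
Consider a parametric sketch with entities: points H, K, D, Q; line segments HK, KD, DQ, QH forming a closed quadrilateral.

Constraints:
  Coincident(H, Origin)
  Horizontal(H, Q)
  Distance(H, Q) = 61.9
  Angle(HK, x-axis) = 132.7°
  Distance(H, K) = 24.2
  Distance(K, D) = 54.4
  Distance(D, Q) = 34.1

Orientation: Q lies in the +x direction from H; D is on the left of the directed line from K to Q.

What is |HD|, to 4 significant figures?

44.62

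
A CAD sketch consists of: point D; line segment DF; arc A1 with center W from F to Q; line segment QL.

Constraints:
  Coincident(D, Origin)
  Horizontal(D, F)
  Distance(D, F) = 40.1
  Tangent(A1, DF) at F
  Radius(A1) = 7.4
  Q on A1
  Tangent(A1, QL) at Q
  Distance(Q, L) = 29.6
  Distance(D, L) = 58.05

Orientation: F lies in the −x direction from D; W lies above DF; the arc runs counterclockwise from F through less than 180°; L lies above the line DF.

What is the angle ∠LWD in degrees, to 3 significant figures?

108°

Checks: |WQ| = 7.400 ✓; ∠(WQ, QL) = 90.00° ✓; |QL| = 29.60 ✓; |DL| = 58.05 ✓.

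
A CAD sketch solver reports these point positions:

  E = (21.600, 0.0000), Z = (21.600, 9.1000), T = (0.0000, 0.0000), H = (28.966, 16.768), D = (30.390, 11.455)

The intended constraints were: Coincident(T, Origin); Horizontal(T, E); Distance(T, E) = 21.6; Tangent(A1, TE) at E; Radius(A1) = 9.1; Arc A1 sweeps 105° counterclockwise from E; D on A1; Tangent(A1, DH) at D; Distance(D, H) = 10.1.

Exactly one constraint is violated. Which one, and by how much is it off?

Distance(D, H) = 10.1 — off by 4.60.

T = (0.00, 0.00) ✓; T.y = 0.00, E.y = 0.00 ✓; |TE| = 21.60 ✓; ∠(ZE, ET) = 90.00° ✓; |ZE| = 9.100 ✓; bearing(Z→D) − bearing(Z→E) = 105.0° ✓; |ZD| = 9.100 ✓; ∠(ZD, DH) = 89.99° ✓; |DH| = 5.501 ✗.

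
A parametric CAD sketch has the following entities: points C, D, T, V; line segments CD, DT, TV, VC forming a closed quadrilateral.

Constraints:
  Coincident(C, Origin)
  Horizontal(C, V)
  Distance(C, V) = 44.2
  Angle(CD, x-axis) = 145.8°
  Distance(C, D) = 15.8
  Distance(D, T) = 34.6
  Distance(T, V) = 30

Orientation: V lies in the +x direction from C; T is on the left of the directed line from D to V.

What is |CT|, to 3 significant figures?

27.2

Checks: |DT| = 34.60 ✓; |TV| = 30.00 ✓.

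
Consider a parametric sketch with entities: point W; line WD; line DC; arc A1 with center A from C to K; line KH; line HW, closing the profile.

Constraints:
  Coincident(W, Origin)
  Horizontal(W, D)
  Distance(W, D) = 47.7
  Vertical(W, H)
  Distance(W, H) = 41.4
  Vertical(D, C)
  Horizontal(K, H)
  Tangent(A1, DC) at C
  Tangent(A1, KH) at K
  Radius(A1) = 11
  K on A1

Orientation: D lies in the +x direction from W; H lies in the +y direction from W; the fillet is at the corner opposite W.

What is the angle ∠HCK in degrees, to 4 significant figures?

32.01°

The virtual corner opposite W is at (47.70, 41.40). Since A1 is tangent to DC there, AC ⟂ DC and since A1 is tangent to KH there, AK ⟂ KH, with radius 11.0, so the center A sits 11.0 in from both sides at A = (36.70, 30.40). That places the tangent points at C = (47.70, 30.40) on DC and K = (36.70, 41.40) on KH. Then cos ∠HCK = CH·CK / (|CH||CK|), giving 32.01°.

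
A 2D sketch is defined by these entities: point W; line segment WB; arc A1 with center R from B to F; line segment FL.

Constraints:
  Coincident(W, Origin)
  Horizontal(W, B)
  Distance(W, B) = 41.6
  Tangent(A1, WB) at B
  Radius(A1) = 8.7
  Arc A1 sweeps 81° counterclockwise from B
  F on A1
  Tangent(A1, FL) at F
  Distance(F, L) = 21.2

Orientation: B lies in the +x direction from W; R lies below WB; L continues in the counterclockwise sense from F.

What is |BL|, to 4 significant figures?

30.68

On A1, B sits at bearing 90° from R; an 81° counterclockwise sweep puts F at bearing 171°, so F = R + 8.7·(cos 171°, sin 171°) = (33.01, -7.339). Since A1 is tangent to FL there, RF ⟂ FL, so FL runs along (−sin 171°, cos 171°); with |FL| = 21.2, L = (29.69, -28.28). Then |BL| = |L − B| = 30.68.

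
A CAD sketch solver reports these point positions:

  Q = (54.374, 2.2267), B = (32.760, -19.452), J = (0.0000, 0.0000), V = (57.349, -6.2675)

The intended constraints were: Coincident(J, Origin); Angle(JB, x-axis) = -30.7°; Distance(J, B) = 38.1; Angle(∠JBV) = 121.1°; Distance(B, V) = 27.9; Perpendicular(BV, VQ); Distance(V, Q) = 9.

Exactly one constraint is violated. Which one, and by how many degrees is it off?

Perpendicular(BV, VQ) — off by 8.90°.

J = (0.00, 0.00) ✓; JB at -30.70° ✓; |JB| = 38.10 ✓; ∠JBV = 121.1° ✓; |BV| = 27.90 ✓; ∠(BV, VQ) = 81.10° ✗; |VQ| = 9.000 ✓.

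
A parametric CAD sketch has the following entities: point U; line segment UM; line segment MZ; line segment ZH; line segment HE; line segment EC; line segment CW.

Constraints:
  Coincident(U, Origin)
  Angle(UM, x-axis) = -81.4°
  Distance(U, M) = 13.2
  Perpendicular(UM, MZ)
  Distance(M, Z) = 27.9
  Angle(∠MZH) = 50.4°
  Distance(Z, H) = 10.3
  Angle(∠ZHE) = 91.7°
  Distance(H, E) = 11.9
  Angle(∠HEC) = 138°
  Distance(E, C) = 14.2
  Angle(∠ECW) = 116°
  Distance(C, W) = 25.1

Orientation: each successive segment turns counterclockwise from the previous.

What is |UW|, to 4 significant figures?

50.93

U is at the origin; UM runs at -81.4° with length 13.2, so M = (1.974, -13.05). The perpendicularity gives MZ at right angles to UM, so MZ runs at 8.600°; with |MZ| = 27.9, Z = (29.56, -8.880). ∠MZH = 50.4° gives ZH at 138.2° from the x-axis; with |ZH| = 10.3, H = (21.88, -2.014). ∠ZHE = 91.7° gives HE at -133.5° from the x-axis; with |HE| = 11.9, E = (13.69, -10.65). ∠HEC = 138.0° gives EC at -91.50° from the x-axis; with |EC| = 14.2, C = (13.32, -24.84). ∠ECW = 116.0° gives CW at -27.50° from the x-axis; with |CW| = 25.1, W = (35.58, -36.43). Then |UW| = |W − U| = 50.93.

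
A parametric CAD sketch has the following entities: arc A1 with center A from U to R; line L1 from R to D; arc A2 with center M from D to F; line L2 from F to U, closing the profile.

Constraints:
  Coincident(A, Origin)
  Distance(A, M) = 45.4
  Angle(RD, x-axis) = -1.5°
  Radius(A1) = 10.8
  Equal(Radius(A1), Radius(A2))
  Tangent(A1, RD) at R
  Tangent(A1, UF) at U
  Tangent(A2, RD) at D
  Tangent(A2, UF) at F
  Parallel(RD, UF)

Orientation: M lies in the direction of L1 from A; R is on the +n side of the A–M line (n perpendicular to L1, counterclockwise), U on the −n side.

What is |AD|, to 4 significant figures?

46.67

Tangency of A1 to both parallel lines with radius 10.8 puts R and U at A ± 10.8·n: R = (0.2827, 10.80), U = (-0.2827, -10.80). Equal radii place D and F the same way about M: D = M + 10.8·n = (45.67, 9.608), F = M − 10.8·n = (45.10, -11.98). Then |AD| = |D − A| = 46.67.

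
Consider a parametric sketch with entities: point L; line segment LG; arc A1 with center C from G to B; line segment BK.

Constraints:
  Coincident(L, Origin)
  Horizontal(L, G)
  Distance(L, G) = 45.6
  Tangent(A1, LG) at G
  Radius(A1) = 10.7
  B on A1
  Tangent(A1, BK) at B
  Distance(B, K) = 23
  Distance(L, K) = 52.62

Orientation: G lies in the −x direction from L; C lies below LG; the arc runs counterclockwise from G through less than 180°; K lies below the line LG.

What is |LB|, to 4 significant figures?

56.61

L is at the origin; L and G share the same y with |LG| = 45.6 and G on the −x side, so G = (-45.60, 0.000). Tangency of A1 to LG means the radius CG is perpendicular to LG, so C = G + (0, -10.7) = (-45.60, -10.70). Since CB ⟂ BK (tangency), |CK| = √(10.7² + 23.0²) = 25.37 regardless of where B sits on A1. So K lies on both circle(L, 52.62) and circle(C, 25.37); the below-LG intersection is K = (-39.10, -35.22). B is the foot of the tangent from K: B = (-53.82, -17.55).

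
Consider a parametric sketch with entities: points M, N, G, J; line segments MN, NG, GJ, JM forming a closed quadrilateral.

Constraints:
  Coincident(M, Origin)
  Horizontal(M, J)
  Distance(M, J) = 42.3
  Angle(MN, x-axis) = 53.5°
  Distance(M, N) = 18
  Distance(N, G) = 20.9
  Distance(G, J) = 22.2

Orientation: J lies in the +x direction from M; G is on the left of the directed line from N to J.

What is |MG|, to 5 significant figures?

36.504

Checks: |NG| = 20.90 ✓; |GJ| = 22.20 ✓.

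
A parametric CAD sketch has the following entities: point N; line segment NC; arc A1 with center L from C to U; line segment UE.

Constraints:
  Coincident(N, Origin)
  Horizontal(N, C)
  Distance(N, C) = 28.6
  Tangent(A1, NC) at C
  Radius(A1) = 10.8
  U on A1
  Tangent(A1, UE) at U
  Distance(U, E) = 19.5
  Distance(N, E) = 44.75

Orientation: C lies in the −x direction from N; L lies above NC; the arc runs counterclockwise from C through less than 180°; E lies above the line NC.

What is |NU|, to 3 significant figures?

25.7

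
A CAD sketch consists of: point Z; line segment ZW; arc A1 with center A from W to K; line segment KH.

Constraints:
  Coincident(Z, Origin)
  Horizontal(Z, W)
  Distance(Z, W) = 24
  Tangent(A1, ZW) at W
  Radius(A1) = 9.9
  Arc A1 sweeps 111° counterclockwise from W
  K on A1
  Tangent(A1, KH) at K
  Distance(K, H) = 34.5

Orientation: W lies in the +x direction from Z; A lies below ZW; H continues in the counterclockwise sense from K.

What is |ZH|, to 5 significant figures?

53.104

Z is at the origin; ZW is horizontal with |ZW| = 24.0 and W on the +x side, so W = (24.000, 0.0000). Tangency of A1 to ZW means the radius AW is perpendicular to ZW, so A = W + (0, -9.9) = (24.000, -9.9000). On A1, W sits at bearing 90° from A; a 111° counterclockwise sweep puts K at bearing 201°, so K = A + 9.9·(cos 201°, sin 201°) = (14.758, -13.448). Tangency of A1 to KH means the radius AK is perpendicular to KH, so KH runs along (−sin 201°, cos 201°); with |KH| = 34.5, H = (27.121, -45.656). Then |ZH| = |H − Z| = 53.104.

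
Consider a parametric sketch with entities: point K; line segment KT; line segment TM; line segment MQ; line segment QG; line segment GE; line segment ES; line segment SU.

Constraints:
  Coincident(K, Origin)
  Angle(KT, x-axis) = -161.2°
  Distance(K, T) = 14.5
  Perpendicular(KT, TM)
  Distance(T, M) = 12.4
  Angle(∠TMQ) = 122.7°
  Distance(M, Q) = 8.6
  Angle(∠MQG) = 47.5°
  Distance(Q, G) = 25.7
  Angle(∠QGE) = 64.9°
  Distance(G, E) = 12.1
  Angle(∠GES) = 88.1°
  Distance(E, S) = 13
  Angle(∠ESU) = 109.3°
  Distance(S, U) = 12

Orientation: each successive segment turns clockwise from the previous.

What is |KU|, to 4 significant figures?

5.922

K is at the origin; KT runs at -161.2° with length 14.5, so T = (-13.73, -4.673). KT ⟂ TM, so TM runs at 108.8°; with |TM| = 12.4, M = (-17.72, 7.066). ∠TMQ = 122.7° gives MQ at 51.50° from the x-axis; with |MQ| = 8.6, Q = (-12.37, 13.80). ∠MQG = 47.5° gives QG at -81.00° from the x-axis; with |QG| = 25.7, G = (-8.349, -11.59). ∠QGE = 64.9° gives GE at 163.9° from the x-axis; with |GE| = 12.1, E = (-19.97, -8.232). ∠GES = 88.1° gives ES at 72.00° from the x-axis; with |ES| = 13.0, S = (-15.96, 4.132). ∠ESU = 109.3° gives SU at 1.300° from the x-axis; with |SU| = 12.0, U = (-3.960, 4.404). Then |KU| = |U − K| = 5.922.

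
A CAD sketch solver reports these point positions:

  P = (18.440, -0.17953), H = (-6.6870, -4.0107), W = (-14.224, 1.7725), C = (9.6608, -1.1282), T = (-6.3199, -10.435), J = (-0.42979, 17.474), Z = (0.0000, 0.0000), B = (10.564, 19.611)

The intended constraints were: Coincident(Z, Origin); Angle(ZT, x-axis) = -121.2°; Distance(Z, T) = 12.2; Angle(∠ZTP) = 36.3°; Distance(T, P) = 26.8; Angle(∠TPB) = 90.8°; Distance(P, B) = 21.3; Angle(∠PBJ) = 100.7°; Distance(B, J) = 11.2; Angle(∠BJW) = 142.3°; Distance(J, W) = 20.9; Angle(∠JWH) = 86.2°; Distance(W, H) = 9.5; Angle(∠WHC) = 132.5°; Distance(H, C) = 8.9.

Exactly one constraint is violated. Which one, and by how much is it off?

Distance(H, C) = 8.9 — off by 7.70.

Z = (0.00, 0.00) ✓; ZT at -121.2° ✓; |ZT| = 12.20 ✓; ∠ZTP = 36.30° ✓; |TP| = 26.80 ✓; ∠TPB = 90.80° ✓; |PB| = 21.30 ✓; ∠PBJ = 100.7° ✓; |BJ| = 11.20 ✓; ∠BJW = 142.3° ✓; |JW| = 20.90 ✓; ∠JWH = 86.20° ✓; |WH| = 9.500 ✓; ∠WHC = 132.5° ✓; |HC| = 16.60 ✗.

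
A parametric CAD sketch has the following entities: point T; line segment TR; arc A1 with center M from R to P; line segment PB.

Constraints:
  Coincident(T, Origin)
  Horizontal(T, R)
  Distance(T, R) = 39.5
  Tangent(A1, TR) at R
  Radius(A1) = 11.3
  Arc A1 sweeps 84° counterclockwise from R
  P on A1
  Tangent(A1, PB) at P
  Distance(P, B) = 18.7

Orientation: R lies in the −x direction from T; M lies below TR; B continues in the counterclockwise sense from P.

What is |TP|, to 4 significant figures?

51.74

T is at the origin; TR is horizontal with |TR| = 39.5 and R on the −x side, so R = (-39.50, 0.000). Tangency of A1 to TR means the radius MR is perpendicular to TR, so M = R + (0, -11.3) = (-39.50, -11.30). On A1, R sits at bearing 90° from M; an 84° counterclockwise sweep puts P at bearing 174°, so P = M + 11.3·(cos 174°, sin 174°) = (-50.74, -10.12). Then |TP| = |P − T| = 51.74.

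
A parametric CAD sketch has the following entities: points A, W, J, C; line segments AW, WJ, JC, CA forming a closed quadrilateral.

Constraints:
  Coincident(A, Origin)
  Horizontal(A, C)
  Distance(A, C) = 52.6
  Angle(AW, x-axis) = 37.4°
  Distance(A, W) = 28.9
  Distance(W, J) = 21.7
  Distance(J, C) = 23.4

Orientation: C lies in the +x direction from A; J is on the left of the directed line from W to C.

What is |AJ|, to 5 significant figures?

49.332

Checks: |WJ| = 21.70 ✓; |JC| = 23.40 ✓.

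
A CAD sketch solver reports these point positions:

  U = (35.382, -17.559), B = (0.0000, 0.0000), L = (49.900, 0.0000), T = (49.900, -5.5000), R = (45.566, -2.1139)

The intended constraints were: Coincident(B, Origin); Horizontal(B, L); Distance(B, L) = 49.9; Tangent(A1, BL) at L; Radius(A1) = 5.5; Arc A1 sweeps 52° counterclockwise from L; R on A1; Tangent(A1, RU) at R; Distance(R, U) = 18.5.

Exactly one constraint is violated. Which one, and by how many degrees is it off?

Tangent(A1, RU) at R — off by 4.60°.

B = (0.00, 0.00) ✓; B.y = 0.00, L.y = 0.00 ✓; |BL| = 49.90 ✓; ∠(TL, LB) = 90.00° ✓; |TL| = 5.500 ✓; bearing(T→R) − bearing(T→L) = 52.00° ✓; |TR| = 5.500 ✓; ∠(TR, RU) = 85.40° ✗; |RU| = 18.50 ✓.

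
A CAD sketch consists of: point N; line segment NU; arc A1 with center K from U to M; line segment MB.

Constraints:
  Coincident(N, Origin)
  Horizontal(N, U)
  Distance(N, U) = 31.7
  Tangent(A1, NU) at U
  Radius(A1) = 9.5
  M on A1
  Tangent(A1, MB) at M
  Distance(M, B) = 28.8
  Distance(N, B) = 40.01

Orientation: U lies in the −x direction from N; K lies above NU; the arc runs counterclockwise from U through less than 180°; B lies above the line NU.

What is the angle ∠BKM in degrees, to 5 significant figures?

71.744°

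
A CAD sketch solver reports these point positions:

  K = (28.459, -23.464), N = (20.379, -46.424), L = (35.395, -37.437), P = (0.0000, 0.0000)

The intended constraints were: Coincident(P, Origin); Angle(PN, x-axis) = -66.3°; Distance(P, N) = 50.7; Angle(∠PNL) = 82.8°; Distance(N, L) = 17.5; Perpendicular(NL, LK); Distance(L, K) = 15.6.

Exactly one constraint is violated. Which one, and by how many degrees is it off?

Perpendicular(NL, LK) — off by 4.50°.

P = (0.00, 0.00) ✓; PN at -66.30° ✓; |PN| = 50.70 ✓; ∠PNL = 82.80° ✓; |NL| = 17.50 ✓; ∠(NL, LK) = 85.50° ✗; |LK| = 15.60 ✓.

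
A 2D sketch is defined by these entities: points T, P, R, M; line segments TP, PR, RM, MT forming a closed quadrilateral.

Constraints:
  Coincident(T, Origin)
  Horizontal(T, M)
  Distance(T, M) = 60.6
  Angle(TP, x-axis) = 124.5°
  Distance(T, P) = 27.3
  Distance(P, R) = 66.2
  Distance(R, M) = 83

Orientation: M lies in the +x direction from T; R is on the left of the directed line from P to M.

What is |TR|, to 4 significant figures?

78.98

T is at the origin; TM is horizontal with |TM| = 60.6 and M in +x, so M = (60.6, 0). TP runs at 124.5° with |TP| = 27.3, so P = (-15.46, 22.50). R is determined by |PR| = 66.2 and |RM| = 83.0 together: it lies at the intersection of circle(P, 66.2) and circle(M, 83.0). With |PM| = 79.32, the foot of the radical line on PM is 23.86 from P and the perpendicular offset is √(66.2² − 23.86²) = 61.75. Taking the left-of-PM solution: R = (24.93, 74.95).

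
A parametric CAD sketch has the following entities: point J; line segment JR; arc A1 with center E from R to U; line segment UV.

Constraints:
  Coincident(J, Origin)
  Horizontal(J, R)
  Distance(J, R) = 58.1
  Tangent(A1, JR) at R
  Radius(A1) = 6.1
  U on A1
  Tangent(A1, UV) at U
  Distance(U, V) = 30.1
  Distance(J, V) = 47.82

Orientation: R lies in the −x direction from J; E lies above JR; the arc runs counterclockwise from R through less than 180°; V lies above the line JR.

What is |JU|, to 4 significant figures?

52.89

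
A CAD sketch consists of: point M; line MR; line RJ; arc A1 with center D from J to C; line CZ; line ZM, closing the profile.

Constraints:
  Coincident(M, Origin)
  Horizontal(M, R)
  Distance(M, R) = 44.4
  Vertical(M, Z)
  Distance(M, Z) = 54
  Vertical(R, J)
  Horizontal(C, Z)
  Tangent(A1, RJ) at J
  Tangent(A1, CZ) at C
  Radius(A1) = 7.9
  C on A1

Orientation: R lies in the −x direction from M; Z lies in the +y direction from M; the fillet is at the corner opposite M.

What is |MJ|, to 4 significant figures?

64.00

M is at the origin; M and R share the same y with |MR| = 44.4 and R on the −x side, so R = (-44.40, 0.000). MZ is vertical with |MZ| = 54.0 and Z on the +y side, so Z = (0.000, 54.00). The virtual corner opposite M is at (-44.40, 54.00). A1 meets RJ tangentially, so DJ is at right angles to RJ and A1 meets CZ tangentially, so DC is at right angles to CZ, with radius 7.9, so the center D sits 7.9 in from both sides at D = (-36.50, 46.10). That places the tangent points at J = (-44.40, 46.10) on RJ and C = (-36.50, 54.00) on CZ. Then |MJ| = |J − M| = 64.00.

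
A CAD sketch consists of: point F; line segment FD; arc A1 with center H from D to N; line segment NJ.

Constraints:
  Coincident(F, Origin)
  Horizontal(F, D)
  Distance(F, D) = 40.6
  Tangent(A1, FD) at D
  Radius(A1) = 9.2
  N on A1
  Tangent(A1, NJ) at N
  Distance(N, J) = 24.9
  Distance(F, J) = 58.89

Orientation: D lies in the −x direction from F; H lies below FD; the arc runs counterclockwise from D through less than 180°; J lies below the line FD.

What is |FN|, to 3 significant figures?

50.8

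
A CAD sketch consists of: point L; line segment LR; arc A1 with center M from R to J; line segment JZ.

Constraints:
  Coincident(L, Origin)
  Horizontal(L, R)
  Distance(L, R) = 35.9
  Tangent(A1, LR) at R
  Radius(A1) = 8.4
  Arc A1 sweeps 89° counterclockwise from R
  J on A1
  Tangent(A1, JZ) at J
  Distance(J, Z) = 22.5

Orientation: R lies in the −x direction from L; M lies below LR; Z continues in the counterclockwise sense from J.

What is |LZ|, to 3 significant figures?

54.2

L is at the origin; LR is horizontal with |LR| = 35.9 and R on the −x side, so R = (-35.9, 0.00). A1 meets LR tangentially, so MR is at right angles to LR, so M = R + (0, -8.4) = (-35.9, -8.40). On A1, R sits at bearing 90° from M; an 89° counterclockwise sweep puts J at bearing 179°, so J = M + 8.4·(cos 179°, sin 179°) = (-44.3, -8.25). A1 meets JZ tangentially, so MJ is at right angles to JZ, so JZ runs along (−sin 179°, cos 179°); with |JZ| = 22.5, Z = (-44.7, -30.7). Then |LZ| = |Z − L| = 54.2.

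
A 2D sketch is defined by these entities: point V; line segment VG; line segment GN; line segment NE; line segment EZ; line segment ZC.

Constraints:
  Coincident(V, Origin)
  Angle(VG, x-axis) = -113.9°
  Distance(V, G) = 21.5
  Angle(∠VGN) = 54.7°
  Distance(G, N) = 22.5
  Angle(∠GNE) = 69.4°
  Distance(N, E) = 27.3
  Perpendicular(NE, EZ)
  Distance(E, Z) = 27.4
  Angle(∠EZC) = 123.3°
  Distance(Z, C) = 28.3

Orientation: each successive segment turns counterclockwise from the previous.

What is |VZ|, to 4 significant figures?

25.23

V is at the origin; VG runs at -113.9° with length 21.5, so G = (-8.711, -19.66). ∠VGN = 54.7° gives GN at 11.40° from the x-axis; with |GN| = 22.5, N = (13.35, -15.21). ∠GNE = 69.4° gives NE at 122.0° from the x-axis; with |NE| = 27.3, E = (-1.121, 7.943). NE ⟂ EZ, so EZ runs at -148.0°; with |EZ| = 27.4, Z = (-24.36, -6.577). Then |VZ| = |Z − V| = 25.23.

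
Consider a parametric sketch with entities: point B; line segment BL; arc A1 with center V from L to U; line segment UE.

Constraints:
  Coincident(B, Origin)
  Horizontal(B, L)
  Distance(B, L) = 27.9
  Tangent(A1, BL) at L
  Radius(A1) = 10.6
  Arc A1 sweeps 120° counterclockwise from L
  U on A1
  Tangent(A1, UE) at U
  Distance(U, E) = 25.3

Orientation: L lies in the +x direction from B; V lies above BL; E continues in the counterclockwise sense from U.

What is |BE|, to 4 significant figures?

45.02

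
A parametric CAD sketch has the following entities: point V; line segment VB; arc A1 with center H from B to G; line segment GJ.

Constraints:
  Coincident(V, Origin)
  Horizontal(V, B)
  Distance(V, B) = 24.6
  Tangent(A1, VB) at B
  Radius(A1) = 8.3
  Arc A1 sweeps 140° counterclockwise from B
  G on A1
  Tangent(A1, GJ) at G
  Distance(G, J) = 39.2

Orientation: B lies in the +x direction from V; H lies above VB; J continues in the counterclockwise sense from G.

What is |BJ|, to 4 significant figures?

46.89

V is at the origin; V and B share the same y with |VB| = 24.6 and B on the +x side, so B = (24.60, 0.000). Tangency of A1 to VB means the radius HB is perpendicular to VB, so H = B + (0, 8.3) = (24.60, 8.300). On A1, B sits at bearing -90° from H; a 140° counterclockwise sweep puts G at bearing 50°, so G = H + 8.3·(cos 50°, sin 50°) = (29.94, 14.66). The tangent condition forces HG to be normal to GJ, so GJ runs along (−sin 50°, cos 50°); with |GJ| = 39.2, J = (-0.09381, 39.86). Then |BJ| = |J − B| = 46.89.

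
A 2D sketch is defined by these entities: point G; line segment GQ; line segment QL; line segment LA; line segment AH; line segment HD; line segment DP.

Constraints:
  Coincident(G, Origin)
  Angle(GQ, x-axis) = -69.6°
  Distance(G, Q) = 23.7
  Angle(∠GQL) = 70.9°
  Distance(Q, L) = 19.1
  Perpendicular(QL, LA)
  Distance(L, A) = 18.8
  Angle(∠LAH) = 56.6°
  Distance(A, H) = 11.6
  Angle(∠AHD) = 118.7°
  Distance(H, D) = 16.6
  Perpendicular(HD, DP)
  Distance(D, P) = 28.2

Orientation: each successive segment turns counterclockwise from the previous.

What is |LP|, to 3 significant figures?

19.9

∠AHD = 118.7° gives HD at -45.8° from the x-axis; with |HD| = 16.6, D = (19.2, -18.5). HD is perpendicular to DP, so DP runs at 44.2°; with |DP| = 28.2, P = (39.4, 1.11). Then |LP| = |P − L| = 19.9.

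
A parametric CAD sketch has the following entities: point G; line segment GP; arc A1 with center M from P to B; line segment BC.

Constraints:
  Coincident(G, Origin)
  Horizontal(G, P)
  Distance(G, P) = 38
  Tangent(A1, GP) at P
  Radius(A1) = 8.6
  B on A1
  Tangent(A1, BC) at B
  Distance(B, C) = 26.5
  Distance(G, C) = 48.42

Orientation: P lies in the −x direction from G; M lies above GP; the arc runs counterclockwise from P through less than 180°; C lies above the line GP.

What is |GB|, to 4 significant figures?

30.98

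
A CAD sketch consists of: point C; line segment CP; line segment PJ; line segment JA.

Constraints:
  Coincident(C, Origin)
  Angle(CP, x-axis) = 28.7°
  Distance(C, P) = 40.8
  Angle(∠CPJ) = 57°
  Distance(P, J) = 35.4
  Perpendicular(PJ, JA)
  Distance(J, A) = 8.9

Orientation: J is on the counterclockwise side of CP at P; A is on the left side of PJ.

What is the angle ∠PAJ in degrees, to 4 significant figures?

75.89°

C is at the origin; CP runs at 28.7° with length 40.8, so P = 40.8·(cos 28.7°, sin 28.7°) = (35.79, 19.59). ∠CPJ = 57.0°, so PJ runs at 28.7° + (180° − 57.0°) = 151.7° from the x-axis; with |PJ| = 35.4, J = P + 35.4·(cos 151.7°, sin 151.7°) = (4.619, 36.38). PJ ⟂ JA; with |JA| = 8.9 on the left of PJ, A = J + 8.9·(-0.4741, -0.8805) = (0.3993, 28.54). Then cos ∠PAJ = AP·AJ / (|AP||AJ|), giving 75.89°.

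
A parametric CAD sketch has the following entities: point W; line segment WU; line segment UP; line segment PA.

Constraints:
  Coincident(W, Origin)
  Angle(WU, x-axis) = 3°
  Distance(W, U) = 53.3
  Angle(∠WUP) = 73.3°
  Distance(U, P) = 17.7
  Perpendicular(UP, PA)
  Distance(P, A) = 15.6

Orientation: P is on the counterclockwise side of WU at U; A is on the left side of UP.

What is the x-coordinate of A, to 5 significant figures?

32.573

W is at the origin; WU runs at 3.0° with length 53.3, so U = 53.3·(cos 3.0°, sin 3.0°) = (53.227, 2.7895). ∠WUP = 73.3°, so UP runs at 3.0° + (180° − 73.3°) = 109.70° from the x-axis; with |UP| = 17.7, P = U + 17.7·(cos 109.70°, sin 109.70°) = (47.260, 19.454). The perpendicularity gives PA at right angles to UP; with |PA| = 15.6 on the left of UP, A = P + 15.6·(-0.94147, -0.33710) = (32.573, 14.195). So A.x = 32.573.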